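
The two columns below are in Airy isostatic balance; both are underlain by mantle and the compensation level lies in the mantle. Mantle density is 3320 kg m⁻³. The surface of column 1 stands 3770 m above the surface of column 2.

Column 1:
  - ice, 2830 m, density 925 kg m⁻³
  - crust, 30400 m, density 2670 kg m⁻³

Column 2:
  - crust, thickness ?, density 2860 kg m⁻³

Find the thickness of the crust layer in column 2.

30500 m

Take the compensation level at the base of the deeper column (depth z_c below the surface of column 1) and equate Σ ρ_i t_i down to z_c; mantle fills any gap and the z_c terms cancel.
Column 1: 2830×925 + 30400×2670 + (z_c − 33230)×3320
Column 2: 3770×0 + x×2860 + (z_c − 3770 − 0 − x)×3320
The z_c×3320 term appears on both sides and cancels. Collect the known terms of each column as K = Σ(ρt)_known − 3320 × (depth of known layers): K_1 = 83785750 − 3320×33230 = −26537850; K_2 = 0 − 3320×(3770 + 0) = −12516400.
Balance: K_1 = K_2 − x×(3320 − 2860), so x = (K_2 − K_1)/(3320 − 2860) = 14021400/460 = 30500 m.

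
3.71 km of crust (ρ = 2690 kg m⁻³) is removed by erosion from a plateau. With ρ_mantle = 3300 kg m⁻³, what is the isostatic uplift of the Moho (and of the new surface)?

Unloading: uplift u = e ρ_c/ρ_m = 3.71 km × 2690/3300 = 3.02 km.

3.02 km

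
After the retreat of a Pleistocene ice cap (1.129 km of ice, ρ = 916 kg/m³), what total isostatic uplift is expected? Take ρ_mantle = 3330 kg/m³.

0.311 km

Removing the load lets mantle flow back in; uplift u satisfies ρ_ice t = ρ_m u.
u = t ρ_ice/ρ_m = 1.129 km × 916/3330 = 0.311 km.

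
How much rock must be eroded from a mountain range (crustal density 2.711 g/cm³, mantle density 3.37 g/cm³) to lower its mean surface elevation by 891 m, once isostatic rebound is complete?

4560 m

Net drop Δ = e − u = e − e ρ_c/ρ_m = e (ρ_m − ρ_c)/ρ_m.
e = Δ ρ_m/(ρ_m − ρ_c) = 891 m × 3.37/0.659 = 4560 m.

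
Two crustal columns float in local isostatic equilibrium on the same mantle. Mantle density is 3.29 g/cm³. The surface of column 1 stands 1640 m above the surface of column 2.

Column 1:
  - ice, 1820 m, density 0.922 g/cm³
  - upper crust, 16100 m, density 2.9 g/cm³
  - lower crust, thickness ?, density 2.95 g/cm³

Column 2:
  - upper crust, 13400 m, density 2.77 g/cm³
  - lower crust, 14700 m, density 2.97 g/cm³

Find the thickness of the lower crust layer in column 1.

Take the compensation level at the base of the deeper column (depth z_c below the surface of column 1) and equate Σ ρ_i t_i down to z_c; mantle fills any gap and the z_c terms cancel.
Column 1: 1820×0.922 + 16100×2.9 + x×2.95 + (z_c − 17920 − x)×3.29
Column 2: 1640×0 + 13400×2.77 + 14700×2.97 + (z_c − 1640 − 28100)×3.29
The z_c×3.29 term appears on both sides and cancels. Collect the known terms of each column as K = Σ(ρt)_known − 3.29 × (depth of known layers): K_1 = 48368.04 − 3.29×17920 = −10588.76; K_2 = 80777 − 3.29×(1640 + 28100) = −17067.6.
Balance: K_1 − x×(3.29 − 2.95) = K_2, so x = (K_1 − K_2)/(3.29 − 2.95) = 6478.84/0.34 = 19100 m.

19100 m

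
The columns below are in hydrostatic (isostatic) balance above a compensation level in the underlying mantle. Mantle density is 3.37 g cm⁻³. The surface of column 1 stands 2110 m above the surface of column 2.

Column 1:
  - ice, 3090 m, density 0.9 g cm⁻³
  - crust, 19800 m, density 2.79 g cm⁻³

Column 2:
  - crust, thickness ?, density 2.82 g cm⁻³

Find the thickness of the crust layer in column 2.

Take the compensation level at the base of the deeper column (depth z_c below the surface of column 1) and equate Σ ρ_i t_i down to z_c; mantle fills any gap and the z_c terms cancel.
Column 1: 3090×0.9 + 19800×2.79 + (z_c − 22890)×3.37
Column 2: 2110×0 + x×2.82 + (z_c − 2110 − 0 − x)×3.37
The z_c×3.37 term appears on both sides and cancels. Collect the known terms of each column as K = Σ(ρt)_known − 3.37 × (depth of known layers): K_1 = 58023 − 3.37×22890 = −19116.3; K_2 = 0 − 3.37×(2110 + 0) = −7110.7.
Balance: K_1 = K_2 − x×(3.37 − 2.82), so x = (K_2 − K_1)/(3.37 − 2.82) = 12005.6/0.55 = 21800 m.

21800 m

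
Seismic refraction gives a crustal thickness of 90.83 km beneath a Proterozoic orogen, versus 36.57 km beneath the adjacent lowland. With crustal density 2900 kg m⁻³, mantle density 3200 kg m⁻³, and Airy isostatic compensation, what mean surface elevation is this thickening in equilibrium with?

Excess crust Δ = 90.83 km − 36.57 km = 54.26 km, split between elevation h and root r with h + r = Δ.
Airy balance ρ_c h = (ρ_m − ρ_c) r gives r = h ρ_c/(ρ_m − ρ_c), so h (1 + ρ_c/(ρ_m − ρ_c)) = Δ, i.e. h = Δ (ρ_m − ρ_c)/ρ_m.
h = 54.26 km × 300/3200 = 5.09 km.

5.09 km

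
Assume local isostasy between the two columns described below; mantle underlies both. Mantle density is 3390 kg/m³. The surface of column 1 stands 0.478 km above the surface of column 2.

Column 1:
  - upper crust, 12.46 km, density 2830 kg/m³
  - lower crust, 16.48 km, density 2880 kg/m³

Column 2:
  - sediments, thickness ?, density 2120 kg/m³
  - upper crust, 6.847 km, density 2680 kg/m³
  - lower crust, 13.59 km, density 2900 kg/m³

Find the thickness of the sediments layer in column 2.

Take the compensation level at the base of the deeper column (depth z_c below the surface of column 1) and equate Σ ρ_i t_i down to z_c; mantle fills any gap and the z_c terms cancel.
Column 1: 12.46×2830 + 16.48×2880 + (z_c − 28.94)×3390
Column 2: 0.478×0 + x×2120 + 6.847×2680 + 13.59×2900 + (z_c − 0.478 − 20.437 − x)×3390
The z_c×3390 term appears on both sides and cancels. Collect the known terms of each column as K = Σ(ρt)_known − 3390 × (depth of known layers): K_1 = 82724.2 − 3390×28.94 = −15382.4; K_2 = 57760.96 − 3390×(0.478 + 20.437) = −13140.89.
Balance: K_1 = K_2 − x×(3390 − 2120), so x = (K_2 − K_1)/(3390 − 2120) = 2241.51/1270 = 1.76 km.

1.76 km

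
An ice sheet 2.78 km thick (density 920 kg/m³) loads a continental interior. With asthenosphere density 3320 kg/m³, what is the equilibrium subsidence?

In Airy isostatic equilibrium: the ice load ρ_ice t is balanced by mantle displaced below, ρ_m s.
s = t ρ_ice / ρ_m = 2.78 km × 920/3320 = 0.77 km.

0.77 km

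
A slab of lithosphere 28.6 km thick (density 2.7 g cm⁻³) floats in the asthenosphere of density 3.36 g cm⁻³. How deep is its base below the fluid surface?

23 km

Draft d = t ρ_obj/ρ_fluid = 28.6 km × 2.7/3.36 = 23 km.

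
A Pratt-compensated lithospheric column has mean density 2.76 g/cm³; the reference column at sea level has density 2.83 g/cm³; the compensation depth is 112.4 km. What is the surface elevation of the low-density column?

2.85 km

ρ_ref D = ρ (D + h) → h = D (ρ_ref − ρ)/ρ.
h = 112.4 km × (2.83 − 2.76)/2.76 = 2.85 km.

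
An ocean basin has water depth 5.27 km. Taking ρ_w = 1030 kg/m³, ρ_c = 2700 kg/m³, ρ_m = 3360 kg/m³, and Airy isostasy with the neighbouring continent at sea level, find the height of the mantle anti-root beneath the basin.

13.3 km

In Airy isostatic equilibrium: replacing crust with seawater at the top is compensated by replacing crust with mantle at the base: d (ρ_c − ρ_w) = a (ρ_m − ρ_c).
a = d (ρ_c − ρ_w)/(ρ_m − ρ_c) = 5.27 km × 1670/660 = 13.3 km.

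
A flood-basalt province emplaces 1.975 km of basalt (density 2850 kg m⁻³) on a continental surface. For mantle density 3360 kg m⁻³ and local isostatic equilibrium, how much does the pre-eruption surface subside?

1.68 km

Subaerial loading: s = t ρ_load / ρ_m.
s = 1.975 km × 2850/3360 = 1.68 km.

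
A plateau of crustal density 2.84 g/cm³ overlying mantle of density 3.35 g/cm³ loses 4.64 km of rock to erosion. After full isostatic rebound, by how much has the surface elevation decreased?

0.706 km

Rebound u = e ρ_c/ρ_m = 4.64 km × 2.84/3.35 = 3.934 km.
Net surface drop = e − u = 4.64 km − 3.934 km = e (ρ_m − ρ_c)/ρ_m = 0.706 km.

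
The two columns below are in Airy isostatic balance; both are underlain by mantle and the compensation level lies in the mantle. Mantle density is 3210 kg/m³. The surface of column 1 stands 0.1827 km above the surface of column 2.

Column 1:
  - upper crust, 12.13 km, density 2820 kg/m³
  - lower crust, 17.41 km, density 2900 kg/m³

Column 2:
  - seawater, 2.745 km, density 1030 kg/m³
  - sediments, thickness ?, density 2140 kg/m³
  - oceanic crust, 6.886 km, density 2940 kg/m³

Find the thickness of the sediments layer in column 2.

1.59 km

Take the compensation level at the base of the deeper column (depth z_c below the surface of column 1) and equate Σ ρ_i t_i down to z_c; mantle fills any gap and the z_c terms cancel.
Column 1: 12.13×2820 + 17.41×2900 + (z_c − 29.54)×3210
Column 2: 0.1827×0 + 2.745×1030 + x×2140 + 6.886×2940 + (z_c − 0.1827 − 9.631 − x)×3210
The z_c×3210 term appears on both sides and cancels. Collect the known terms of each column as K = Σ(ρt)_known − 3210 × (depth of known layers): K_1 = 84695.6 − 3210×29.54 = −10127.8; K_2 = 23072.19 − 3210×(0.1827 + 9.631) = −8429.787.
Balance: K_1 = K_2 − x×(3210 − 2140), so x = (K_2 − K_1)/(3210 − 2140) = 1698.01/1070 = 1.59 km.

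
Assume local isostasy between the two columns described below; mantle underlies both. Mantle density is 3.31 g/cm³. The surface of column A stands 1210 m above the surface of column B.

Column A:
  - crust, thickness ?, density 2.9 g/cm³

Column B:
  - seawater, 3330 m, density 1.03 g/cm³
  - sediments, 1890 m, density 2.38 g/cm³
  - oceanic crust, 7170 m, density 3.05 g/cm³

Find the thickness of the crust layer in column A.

37100 m

Take the compensation level at the base of the deeper column (depth z_c below the surface of column A) and equate Σ ρ_i t_i down to z_c; mantle fills any gap and the z_c terms cancel.
Column A: x×2.9 + (z_c − 0 − x)×3.31
Column B: 1210×0 + 3330×1.03 + 1890×2.38 + 7170×3.05 + (z_c − 1210 − 12390)×3.31
The z_c×3.31 term appears on both sides and cancels. Collect the known terms of each column as K = Σ(ρt)_known − 3.31 × (depth of known layers): K_A = 0 − 3.31×0 = 0; K_B = 29796.6 − 3.31×(1210 + 12390) = −15219.4.
Balance: K_A − x×(3.31 − 2.9) = K_B, so x = (K_A − K_B)/(3.31 − 2.9) = 15219.4/0.41 = 37100 m.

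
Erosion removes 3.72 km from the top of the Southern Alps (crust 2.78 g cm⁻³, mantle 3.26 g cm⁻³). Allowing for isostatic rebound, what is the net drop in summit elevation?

0.548 km

Rebound u = e ρ_c/ρ_m = 3.72 km × 2.78/3.26 = 3.172 km.
Net surface drop = e − u = 3.72 km − 3.172 km = e (ρ_m − ρ_c)/ρ_m = 0.548 km.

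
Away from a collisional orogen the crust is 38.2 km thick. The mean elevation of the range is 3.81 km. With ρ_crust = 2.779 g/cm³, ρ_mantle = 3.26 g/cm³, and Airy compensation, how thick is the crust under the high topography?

64 km

Root depth r = h ρ_c / (ρ_m − ρ_c) = 3.81 km × 2.779 / 0.481 = 22.01 km.
Total thickness = T + h + r = 38.2 km + 3.81 km + 22.01 km = 64 km.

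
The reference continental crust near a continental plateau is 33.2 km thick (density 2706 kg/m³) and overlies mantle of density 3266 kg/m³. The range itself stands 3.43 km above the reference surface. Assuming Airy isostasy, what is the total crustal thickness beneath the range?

Root depth r = h ρ_c / (ρ_m − ρ_c) = 3.43 km × 2706 / 560 = 16.57 km.
Total thickness = T + h + r = 33.2 km + 3.43 km + 16.57 km = 53.2 km.

53.2 km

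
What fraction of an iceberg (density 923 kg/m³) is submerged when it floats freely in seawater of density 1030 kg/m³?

89.6%

Submerged fraction = ρ_obj/ρ_fluid = 923/1030 = 89.6%.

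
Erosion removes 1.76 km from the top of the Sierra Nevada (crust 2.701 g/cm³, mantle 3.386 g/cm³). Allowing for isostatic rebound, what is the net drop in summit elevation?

0.356 km

Rebound u = e ρ_c/ρ_m = 1.76 km × 2.701/3.386 = 1.404 km.
Net surface drop = e − u = 1.76 km − 1.404 km = e (ρ_m − ρ_c)/ρ_m = 0.356 km.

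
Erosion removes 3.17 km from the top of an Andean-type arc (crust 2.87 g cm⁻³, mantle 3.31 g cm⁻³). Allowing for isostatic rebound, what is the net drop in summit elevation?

0.421 km

Rebound u = e ρ_c/ρ_m = 3.17 km × 2.87/3.31 = 2.749 km.
Net surface drop = e − u = 3.17 km − 2.749 km = e (ρ_m − ρ_c)/ρ_m = 0.421 km.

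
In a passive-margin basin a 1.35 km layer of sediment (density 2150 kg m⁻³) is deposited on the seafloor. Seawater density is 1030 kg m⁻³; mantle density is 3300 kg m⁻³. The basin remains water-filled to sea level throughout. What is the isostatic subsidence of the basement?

Submarine loading: the sediment displaces seawater, and the subsidence is in turn flooded, so s (ρ_m − ρ_w) = t (ρ_sed − ρ_w).
s = 1.35 km × (2150 − 1030) / (3300 − 1030) = 0.666 km.

0.666 km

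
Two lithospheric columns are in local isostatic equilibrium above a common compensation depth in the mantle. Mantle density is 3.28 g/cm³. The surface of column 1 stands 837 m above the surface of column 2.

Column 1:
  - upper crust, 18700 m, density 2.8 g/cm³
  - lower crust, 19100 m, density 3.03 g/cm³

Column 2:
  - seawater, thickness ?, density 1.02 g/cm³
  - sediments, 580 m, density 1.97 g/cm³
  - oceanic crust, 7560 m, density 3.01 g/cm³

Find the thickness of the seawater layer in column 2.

Take the compensation level at the base of the deeper column (depth z_c below the surface of column 1) and equate Σ ρ_i t_i down to z_c; mantle fills any gap and the z_c terms cancel.
Column 1: 18700×2.8 + 19100×3.03 + (z_c − 37800)×3.28
Column 2: 837×0 + x×1.02 + 580×1.97 + 7560×3.01 + (z_c − 837 − 8140 − x)×3.28
The z_c×3.28 term appears on both sides and cancels. Collect the known terms of each column as K = Σ(ρt)_known − 3.28 × (depth of known layers): K_1 = 110233 − 3.28×37800 = −13751; K_2 = 23898.2 − 3.28×(837 + 8140) = −5546.36.
Balance: K_1 = K_2 − x×(3.28 − 1.02), so x = (K_2 − K_1)/(3.28 − 1.02) = 8204.64/2.26 = 3630 m.

3630 m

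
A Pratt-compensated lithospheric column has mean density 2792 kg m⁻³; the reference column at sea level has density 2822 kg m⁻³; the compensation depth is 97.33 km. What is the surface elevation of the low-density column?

1.05 km

ρ_ref D = ρ (D + h) → h = D (ρ_ref − ρ)/ρ.
h = 97.33 km × (2822 − 2792)/2792 = 1.05 km.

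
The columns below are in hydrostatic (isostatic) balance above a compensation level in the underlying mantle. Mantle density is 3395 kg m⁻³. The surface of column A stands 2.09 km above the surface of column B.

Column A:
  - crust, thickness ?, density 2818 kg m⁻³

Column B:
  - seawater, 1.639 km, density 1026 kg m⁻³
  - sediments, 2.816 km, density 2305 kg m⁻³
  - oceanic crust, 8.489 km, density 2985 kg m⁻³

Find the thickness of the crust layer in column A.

Take the compensation level at the base of the deeper column (depth z_c below the surface of column A) and equate Σ ρ_i t_i down to z_c; mantle fills any gap and the z_c terms cancel.
Column A: x×2818 + (z_c − 0 − x)×3395
Column B: 2.09×0 + 1.639×1026 + 2.816×2305 + 8.489×2985 + (z_c − 2.09 − 12.944)×3395
The z_c×3395 term appears on both sides and cancels. Collect the known terms of each column as K = Σ(ρt)_known − 3395 × (depth of known layers): K_A = 0 − 3395×0 = 0; K_B = 33512.159 − 3395×(2.09 + 12.944) = −17528.271.
Balance: K_A − x×(3395 − 2818) = K_B, so x = (K_A − K_B)/(3395 − 2818) = 17528.3/577 = 30.4 km.

30.4 km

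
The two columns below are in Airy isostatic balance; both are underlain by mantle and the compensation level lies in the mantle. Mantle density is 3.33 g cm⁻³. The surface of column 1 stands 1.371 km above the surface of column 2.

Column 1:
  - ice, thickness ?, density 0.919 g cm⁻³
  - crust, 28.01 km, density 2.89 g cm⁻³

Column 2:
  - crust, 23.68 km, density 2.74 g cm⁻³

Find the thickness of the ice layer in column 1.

2.58 km

Take the compensation level at the base of the deeper column (depth z_c below the surface of column 1) and equate Σ ρ_i t_i down to z_c; mantle fills any gap and the z_c terms cancel.
Column 1: x×0.919 + 28.01×2.89 + (z_c − 28.01 − x)×3.33
Column 2: 1.371×0 + 23.68×2.74 + (z_c − 1.371 − 23.68)×3.33
The z_c×3.33 term appears on both sides and cancels. Collect the known terms of each column as K = Σ(ρt)_known − 3.33 × (depth of known layers): K_1 = 80.9489 − 3.33×28.01 = −12.3244; K_2 = 64.8832 − 3.33×(1.371 + 23.68) = −18.53663.
Balance: K_1 − x×(3.33 − 0.919) = K_2, so x = (K_1 − K_2)/(3.33 − 0.919) = 6.21223/2.411 = 2.58 km.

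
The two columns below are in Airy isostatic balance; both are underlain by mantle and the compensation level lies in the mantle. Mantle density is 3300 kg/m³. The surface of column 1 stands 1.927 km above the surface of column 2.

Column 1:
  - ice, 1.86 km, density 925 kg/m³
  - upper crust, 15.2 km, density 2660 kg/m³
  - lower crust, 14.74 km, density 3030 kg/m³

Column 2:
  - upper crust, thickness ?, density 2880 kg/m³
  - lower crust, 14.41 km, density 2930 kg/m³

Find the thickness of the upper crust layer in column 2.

Take the compensation level at the base of the deeper column (depth z_c below the surface of column 1) and equate Σ ρ_i t_i down to z_c; mantle fills any gap and the z_c terms cancel.
Column 1: 1.86×925 + 15.2×2660 + 14.74×3030 + (z_c − 31.8)×3300
Column 2: 1.927×0 + x×2880 + 14.41×2930 + (z_c − 1.927 − 14.41 − x)×3300
The z_c×3300 term appears on both sides and cancels. Collect the known terms of each column as K = Σ(ρt)_known − 3300 × (depth of known layers): K_1 = 86814.7 − 3300×31.8 = −18125.3; K_2 = 42221.3 − 3300×(1.927 + 14.41) = −11690.8.
Balance: K_1 = K_2 − x×(3300 − 2880), so x = (K_2 − K_1)/(3300 − 2880) = 6434.5/420 = 15.3 km.

15.3 km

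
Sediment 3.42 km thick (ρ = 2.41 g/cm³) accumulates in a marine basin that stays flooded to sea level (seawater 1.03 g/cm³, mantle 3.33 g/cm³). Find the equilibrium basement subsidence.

Submarine loading: the sediment displaces seawater, and the subsidence is in turn flooded, so s (ρ_m − ρ_w) = t (ρ_sed − ρ_w).
s = 3.42 km × (2.41 − 1.03) / (3.33 − 1.03) = 2.05 km.

2.05 km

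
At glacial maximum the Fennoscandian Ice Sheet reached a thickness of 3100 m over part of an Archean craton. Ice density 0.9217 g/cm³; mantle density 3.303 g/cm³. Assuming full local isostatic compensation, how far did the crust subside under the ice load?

By Archimedes' principle applied to the lithosphere: the ice load ρ_ice t is balanced by mantle displaced below, ρ_m s.
s = t ρ_ice / ρ_m = 3100 m × 0.9217/3.303 = 865 m.

865 m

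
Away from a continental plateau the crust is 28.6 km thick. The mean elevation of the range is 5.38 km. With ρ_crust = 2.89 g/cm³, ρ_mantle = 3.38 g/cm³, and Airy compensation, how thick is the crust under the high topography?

Root depth r = h ρ_c / (ρ_m − ρ_c) = 5.38 km × 2.89 / 0.49 = 31.73 km.
Total thickness = T + h + r = 28.6 km + 5.38 km + 31.73 km = 65.7 km.

65.7 km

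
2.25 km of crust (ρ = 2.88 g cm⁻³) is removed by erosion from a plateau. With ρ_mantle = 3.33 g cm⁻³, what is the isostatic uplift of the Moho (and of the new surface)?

Unloading: uplift u = e ρ_c/ρ_m = 2.25 km × 2.88/3.33 = 1.95 km.

1.95 km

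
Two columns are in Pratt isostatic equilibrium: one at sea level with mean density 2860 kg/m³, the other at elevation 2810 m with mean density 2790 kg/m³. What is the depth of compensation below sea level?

ρ_ref D = ρ (D + h) → D (ρ_ref − ρ) = ρ h.
D = ρ h/(ρ_ref − ρ) = 2790 × 2810 m/(2860 − 2790) = 112000 m.

112000 m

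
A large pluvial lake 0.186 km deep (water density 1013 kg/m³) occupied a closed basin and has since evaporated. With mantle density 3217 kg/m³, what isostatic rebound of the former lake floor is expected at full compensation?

u = d ρ_w/ρ_m = 0.186 km × 1013/3217 = 0.0586 km.

0.0586 km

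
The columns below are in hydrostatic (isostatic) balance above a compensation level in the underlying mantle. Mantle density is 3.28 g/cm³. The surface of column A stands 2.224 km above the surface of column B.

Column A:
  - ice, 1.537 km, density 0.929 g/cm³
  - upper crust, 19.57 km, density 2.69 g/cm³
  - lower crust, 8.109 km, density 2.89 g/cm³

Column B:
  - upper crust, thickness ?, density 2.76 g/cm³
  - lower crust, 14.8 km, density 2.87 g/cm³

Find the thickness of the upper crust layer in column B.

Take the compensation level at the base of the deeper column (depth z_c below the surface of column A) and equate Σ ρ_i t_i down to z_c; mantle fills any gap and the z_c terms cancel.
Column A: 1.537×0.929 + 19.57×2.69 + 8.109×2.89 + (z_c − 29.216)×3.28
Column B: 2.224×0 + x×2.76 + 14.8×2.87 + (z_c − 2.224 − 14.8 − x)×3.28
The z_c×3.28 term appears on both sides and cancels. Collect the known terms of each column as K = Σ(ρt)_known − 3.28 × (depth of known layers): K_A = 77.506183 − 3.28×29.216 = −18.322297; K_B = 42.476 − 3.28×(2.224 + 14.8) = −13.36272.
Balance: K_A = K_B − x×(3.28 − 2.76), so x = (K_B − K_A)/(3.28 − 2.76) = 4.95958/0.52 = 9.54 km.

9.54 km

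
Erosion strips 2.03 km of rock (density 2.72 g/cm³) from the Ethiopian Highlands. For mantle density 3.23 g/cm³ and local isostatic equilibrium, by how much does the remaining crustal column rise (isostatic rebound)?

1.71 km

Unloading: uplift u = e ρ_c/ρ_m = 2.03 km × 2.72/3.23 = 1.71 km.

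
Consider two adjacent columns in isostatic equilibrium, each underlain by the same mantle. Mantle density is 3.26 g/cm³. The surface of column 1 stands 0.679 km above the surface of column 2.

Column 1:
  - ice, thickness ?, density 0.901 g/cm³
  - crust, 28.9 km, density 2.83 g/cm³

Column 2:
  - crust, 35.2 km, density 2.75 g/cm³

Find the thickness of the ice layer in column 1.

3.28 km

Take the compensation level at the base of the deeper column (depth z_c below the surface of column 1) and equate Σ ρ_i t_i down to z_c; mantle fills any gap and the z_c terms cancel.
Column 1: x×0.901 + 28.9×2.83 + (z_c − 28.9 − x)×3.26
Column 2: 0.679×0 + 35.2×2.75 + (z_c − 0.679 − 35.2)×3.26
The z_c×3.26 term appears on both sides and cancels. Collect the known terms of each column as K = Σ(ρt)_known − 3.26 × (depth of known layers): K_1 = 81.787 − 3.26×28.9 = −12.427; K_2 = 96.8 − 3.26×(0.679 + 35.2) = −20.16554.
Balance: K_1 − x×(3.26 − 0.901) = K_2, so x = (K_1 − K_2)/(3.26 − 0.901) = 7.73854/2.359 = 3.28 km.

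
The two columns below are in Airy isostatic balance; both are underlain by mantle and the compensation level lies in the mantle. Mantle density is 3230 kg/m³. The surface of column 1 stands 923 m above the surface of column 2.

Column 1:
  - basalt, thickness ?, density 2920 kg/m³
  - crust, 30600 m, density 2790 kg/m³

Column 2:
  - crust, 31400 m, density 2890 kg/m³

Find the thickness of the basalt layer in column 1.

Take the compensation level at the base of the deeper column (depth z_c below the surface of column 1) and equate Σ ρ_i t_i down to z_c; mantle fills any gap and the z_c terms cancel.
Column 1: x×2920 + 30600×2790 + (z_c − 30600 − x)×3230
Column 2: 923×0 + 31400×2890 + (z_c − 923 − 31400)×3230
The z_c×3230 term appears on both sides and cancels. Collect the known terms of each column as K = Σ(ρt)_known − 3230 × (depth of known layers): K_1 = 85374000 − 3230×30600 = −13464000; K_2 = 90746000 − 3230×(923 + 31400) = −13657290.
Balance: K_1 − x×(3230 − 2920) = K_2, so x = (K_1 − K_2)/(3230 − 2920) = 193290/310 = 624 m.

624 m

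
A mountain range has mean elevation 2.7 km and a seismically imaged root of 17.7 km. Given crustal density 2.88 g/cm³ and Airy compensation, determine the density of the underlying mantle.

Airy balance: ρ_c h = (ρ_m − ρ_c) r → ρ_m = ρ_c (1 + h/r).
ρ_m = 2.88 × (1 + 2.7 km/17.7 km) = 3.32 g/cm³.

3.32 g/cm³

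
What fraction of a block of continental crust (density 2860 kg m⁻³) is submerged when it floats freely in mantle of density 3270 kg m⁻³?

Submerged fraction = ρ_obj/ρ_fluid = 2860/3270 = 0.875.

0.875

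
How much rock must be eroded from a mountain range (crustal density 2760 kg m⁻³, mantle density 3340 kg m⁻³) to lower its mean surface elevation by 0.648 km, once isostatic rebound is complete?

Net drop Δ = e − u = e − e ρ_c/ρ_m = e (ρ_m − ρ_c)/ρ_m.
e = Δ ρ_m/(ρ_m − ρ_c) = 0.648 km × 3340/580 = 3.73 km.

3.73 km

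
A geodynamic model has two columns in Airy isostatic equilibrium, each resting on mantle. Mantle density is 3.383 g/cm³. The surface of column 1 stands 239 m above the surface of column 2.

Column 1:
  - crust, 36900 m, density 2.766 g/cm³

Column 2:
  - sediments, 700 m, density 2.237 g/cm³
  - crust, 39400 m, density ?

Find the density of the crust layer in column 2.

Take the compensation level at the base of the deeper column (depth z_c below the surface of column 1) and equate Σ ρ_i t_i down to z_c; mantle fills any gap and the z_c terms cancel.
Column 1: 36900×2.766 + (z_c − 36900)×3.383
Column 2: 239×0 + 700×2.237 + 39400×ρ + (z_c − 239 − 40100)×3.383
The z_c×3.383 term appears on both sides and cancels. Collect the known terms of each column as K = Σ(ρt)_known − 3.383 × (depth of known layers): K_1 = 102065.4 − 3.383×36900 = −22767.3; K_2 = 1565.9 − 3.383×(239 + 40100) = −134900.937.
Balance: K_1 = K_2 + 39400×ρ, so ρ = (K_1 − K_2)/39400 = 112134/39400 = 2.85 g/cm³.

2.85 g/cm³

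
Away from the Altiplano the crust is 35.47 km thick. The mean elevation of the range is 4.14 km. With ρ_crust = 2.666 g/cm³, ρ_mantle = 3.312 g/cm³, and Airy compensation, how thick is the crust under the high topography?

Root depth r = h ρ_c / (ρ_m − ρ_c) = 4.14 km × 2.666 / 0.646 = 17.09 km.
Total thickness = T + h + r = 35.47 km + 4.14 km + 17.09 km = 56.7 km.

56.7 km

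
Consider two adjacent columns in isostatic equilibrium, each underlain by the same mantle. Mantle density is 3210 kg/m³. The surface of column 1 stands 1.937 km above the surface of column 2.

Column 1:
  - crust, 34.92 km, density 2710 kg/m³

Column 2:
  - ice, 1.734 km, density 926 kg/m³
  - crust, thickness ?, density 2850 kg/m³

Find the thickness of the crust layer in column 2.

Take the compensation level at the base of the deeper column (depth z_c below the surface of column 1) and equate Σ ρ_i t_i down to z_c; mantle fills any gap and the z_c terms cancel.
Column 1: 34.92×2710 + (z_c − 34.92)×3210
Column 2: 1.937×0 + 1.734×926 + x×2850 + (z_c − 1.937 − 1.734 − x)×3210
The z_c×3210 term appears on both sides and cancels. Collect the known terms of each column as K = Σ(ρt)_known − 3210 × (depth of known layers): K_1 = 94633.2 − 3210×34.92 = −17460; K_2 = 1605.684 − 3210×(1.937 + 1.734) = −10178.226.
Balance: K_1 = K_2 − x×(3210 − 2850), so x = (K_2 − K_1)/(3210 − 2850) = 7281.77/360 = 20.2 km.

20.2 km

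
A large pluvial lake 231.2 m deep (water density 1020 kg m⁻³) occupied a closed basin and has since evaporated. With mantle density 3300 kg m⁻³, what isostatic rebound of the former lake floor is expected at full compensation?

u = d ρ_w/ρ_m = 231.2 m × 1020/3300 = 71.5 m.

71.5 m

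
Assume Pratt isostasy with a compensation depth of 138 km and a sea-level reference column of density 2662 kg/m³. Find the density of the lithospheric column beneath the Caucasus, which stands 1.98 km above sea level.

2620 kg/m³

Pratt balance: ρ_ref D = ρ (D + h).
ρ = ρ_ref D/(D + h) = 2662 × 138 km/(138 km + 1.98 km) = 2620 kg/m³.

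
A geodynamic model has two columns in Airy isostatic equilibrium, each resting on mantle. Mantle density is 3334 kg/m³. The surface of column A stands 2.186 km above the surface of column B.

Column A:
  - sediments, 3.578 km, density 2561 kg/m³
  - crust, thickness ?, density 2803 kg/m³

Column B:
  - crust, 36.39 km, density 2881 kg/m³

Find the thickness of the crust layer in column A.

Take the compensation level at the base of the deeper column (depth z_c below the surface of column A) and equate Σ ρ_i t_i down to z_c; mantle fills any gap and the z_c terms cancel.
Column A: 3.578×2561 + x×2803 + (z_c − 3.578 − x)×3334
Column B: 2.186×0 + 36.39×2881 + (z_c − 2.186 − 36.39)×3334
The z_c×3334 term appears on both sides and cancels. Collect the known terms of each column as K = Σ(ρt)_known − 3334 × (depth of known layers): K_A = 9163.258 − 3334×3.578 = −2765.794; K_B = 104839.59 − 3334×(2.186 + 36.39) = −23772.794.
Balance: K_A − x×(3334 − 2803) = K_B, so x = (K_A − K_B)/(3334 − 2803) = 21007/531 = 39.6 km.

39.6 km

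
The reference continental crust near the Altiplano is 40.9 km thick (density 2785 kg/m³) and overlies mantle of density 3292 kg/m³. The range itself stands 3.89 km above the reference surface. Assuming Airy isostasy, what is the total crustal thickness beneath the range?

66.2 km

Root depth r = h ρ_c / (ρ_m − ρ_c) = 3.89 km × 2785 / 507 = 21.37 km.
Total thickness = T + h + r = 40.9 km + 3.89 km + 21.37 km = 66.2 km.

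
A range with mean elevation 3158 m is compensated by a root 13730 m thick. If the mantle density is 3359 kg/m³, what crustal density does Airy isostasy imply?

ρ_c h = (ρ_m − ρ_c) r → ρ_c (h + r) = ρ_m r → ρ_c = ρ_m r / (h + r).
ρ_c = 3359 × 13730 m / (3158 m + 13730 m) = 2730 kg/m³.

2730 kg/m³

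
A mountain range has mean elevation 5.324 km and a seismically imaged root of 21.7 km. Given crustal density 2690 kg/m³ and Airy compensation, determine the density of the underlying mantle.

3350 kg/m³

Airy balance: ρ_c h = (ρ_m − ρ_c) r → ρ_m = ρ_c (1 + h/r).
ρ_m = 2690 × (1 + 5.324 km/21.7 km) = 3350 kg/m³.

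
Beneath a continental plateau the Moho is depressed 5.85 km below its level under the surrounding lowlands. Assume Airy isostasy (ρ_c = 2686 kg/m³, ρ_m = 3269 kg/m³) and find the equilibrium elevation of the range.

By Archimedes' principle applied to the lithosphere: ρ_c h = (ρ_m − ρ_c) r.
h = r (ρ_m − ρ_c) / ρ_c = 5.85 km × (3269 − 2686) / 2686 = 1.27 km.

1.27 km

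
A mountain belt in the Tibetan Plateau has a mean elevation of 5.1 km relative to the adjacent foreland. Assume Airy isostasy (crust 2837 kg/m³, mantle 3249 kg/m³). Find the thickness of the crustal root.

35.1 km

By Archimedes' principle applied to the lithosphere: the weight of the topography is balanced by the buoyancy of the root, ρ_c h = (ρ_m − ρ_c) r.
r = h · ρ_c / (ρ_m − ρ_c) = 5.1 km × 2837 / (3249 − 2837) = 35.1 km.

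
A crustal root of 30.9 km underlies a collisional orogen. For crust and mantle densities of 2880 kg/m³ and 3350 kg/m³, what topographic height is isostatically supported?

5.04 km

Isostatic balance requires: ρ_c h = (ρ_m − ρ_c) r.
h = r (ρ_m − ρ_c) / ρ_c = 30.9 km × (3350 − 2880) / 2880 = 5.04 km.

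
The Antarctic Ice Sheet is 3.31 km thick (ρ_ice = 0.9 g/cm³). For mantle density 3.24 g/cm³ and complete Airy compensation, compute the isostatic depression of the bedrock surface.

In Airy isostatic equilibrium: the ice load ρ_ice t is balanced by mantle displaced below, ρ_m s.
s = t ρ_ice / ρ_m = 3.31 km × 0.9/3.24 = 0.919 km.

0.919 km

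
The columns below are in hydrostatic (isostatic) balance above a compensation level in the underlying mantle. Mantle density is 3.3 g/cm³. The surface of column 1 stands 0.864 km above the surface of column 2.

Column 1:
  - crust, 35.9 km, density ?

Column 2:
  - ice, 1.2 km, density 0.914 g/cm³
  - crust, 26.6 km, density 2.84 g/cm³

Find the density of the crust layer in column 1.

Take the compensation level at the base of the deeper column (depth z_c below the surface of column 1) and equate Σ ρ_i t_i down to z_c; mantle fills any gap and the z_c terms cancel.
Column 1: 35.9×ρ + (z_c − 35.9)×3.3
Column 2: 0.864×0 + 1.2×0.914 + 26.6×2.84 + (z_c − 0.864 − 27.8)×3.3
The z_c×3.3 term appears on both sides and cancels. Collect the known terms of each column as K = Σ(ρt)_known − 3.3 × (depth of known layers): K_1 = 0 − 3.3×35.9 = −118.47; K_2 = 76.6408 − 3.3×(0.864 + 27.8) = −17.9504.
Balance: K_1 + 35.9×ρ = K_2, so ρ = (K_2 − K_1)/35.9 = 100.52/35.9 = 2.8 g/cm³.

2.8 g/cm³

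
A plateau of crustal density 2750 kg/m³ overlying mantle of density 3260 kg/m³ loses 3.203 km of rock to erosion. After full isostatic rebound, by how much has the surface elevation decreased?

Rebound u = e ρ_c/ρ_m = 3.203 km × 2750/3260 = 2.702 km.
Net surface drop = e − u = 3.203 km − 2.702 km = e (ρ_m − ρ_c)/ρ_m = 0.501 km.

0.501 km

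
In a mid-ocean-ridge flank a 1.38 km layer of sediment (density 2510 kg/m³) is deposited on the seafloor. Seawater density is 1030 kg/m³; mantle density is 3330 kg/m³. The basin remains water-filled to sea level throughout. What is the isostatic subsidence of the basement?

0.888 km

Submarine loading: the sediment displaces seawater, and the subsidence is in turn flooded, so s (ρ_m − ρ_w) = t (ρ_sed − ρ_w).
s = 1.38 km × (2510 − 1030) / (3330 − 1030) = 0.888 km.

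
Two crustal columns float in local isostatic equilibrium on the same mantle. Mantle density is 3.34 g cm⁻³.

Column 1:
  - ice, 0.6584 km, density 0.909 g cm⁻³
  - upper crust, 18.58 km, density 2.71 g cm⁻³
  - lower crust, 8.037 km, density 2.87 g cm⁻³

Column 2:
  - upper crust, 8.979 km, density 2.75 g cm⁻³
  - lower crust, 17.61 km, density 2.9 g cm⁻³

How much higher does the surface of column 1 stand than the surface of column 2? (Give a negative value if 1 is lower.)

1.21 km

For any compensation level in the mantle, the mantle terms cancel and isostasy reduces to e = (Σt_1 − Σt_2) − (Σ(ρt)_1 − Σ(ρt)_2) / ρ_m.
Σt_1 = 27.2754 km; Σt_2 = 26.589 km; Σ(ρt)_1 = 74.0164756; Σ(ρt)_2 = 75.76125 (in km·g cm⁻³).
e = (27.2754 − 26.589) − (74.0164756 − 75.76125) / 3.34 = 1.21 km.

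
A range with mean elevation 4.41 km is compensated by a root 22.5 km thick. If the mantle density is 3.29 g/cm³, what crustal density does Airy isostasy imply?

2.75 g/cm³

ρ_c h = (ρ_m − ρ_c) r → ρ_c (h + r) = ρ_m r → ρ_c = ρ_m r / (h + r).
ρ_c = 3.29 × 22.5 km / (4.41 km + 22.5 km) = 2.75 g/cm³.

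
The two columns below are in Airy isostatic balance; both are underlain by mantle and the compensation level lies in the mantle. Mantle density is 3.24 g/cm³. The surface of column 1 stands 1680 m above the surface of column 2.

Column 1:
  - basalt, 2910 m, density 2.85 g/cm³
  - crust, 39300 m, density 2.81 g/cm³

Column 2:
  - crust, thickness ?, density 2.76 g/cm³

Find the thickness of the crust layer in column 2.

Take the compensation level at the base of the deeper column (depth z_c below the surface of column 1) and equate Σ ρ_i t_i down to z_c; mantle fills any gap and the z_c terms cancel.
Column 1: 2910×2.85 + 39300×2.81 + (z_c − 42210)×3.24
Column 2: 1680×0 + x×2.76 + (z_c − 1680 − 0 − x)×3.24
The z_c×3.24 term appears on both sides and cancels. Collect the known terms of each column as K = Σ(ρt)_known − 3.24 × (depth of known layers): K_1 = 118726.5 − 3.24×42210 = −18033.9; K_2 = 0 − 3.24×(1680 + 0) = −5443.2.
Balance: K_1 = K_2 − x×(3.24 − 2.76), so x = (K_2 − K_1)/(3.24 − 2.76) = 12590.7/0.48 = 26200 m.

26200 m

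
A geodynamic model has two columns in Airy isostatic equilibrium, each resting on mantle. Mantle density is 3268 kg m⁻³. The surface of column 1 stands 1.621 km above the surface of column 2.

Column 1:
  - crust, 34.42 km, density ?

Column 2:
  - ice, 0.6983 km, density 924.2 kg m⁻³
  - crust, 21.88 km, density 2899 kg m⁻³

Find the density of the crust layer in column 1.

2830 kg m⁻³

Take the compensation level at the base of the deeper column (depth z_c below the surface of column 1) and equate Σ ρ_i t_i down to z_c; mantle fills any gap and the z_c terms cancel.
Column 1: 34.42×ρ + (z_c − 34.42)×3268
Column 2: 1.621×0 + 0.6983×924.2 + 21.88×2899 + (z_c − 1.621 − 22.5783)×3268
The z_c×3268 term appears on both sides and cancels. Collect the known terms of each column as K = Σ(ρt)_known − 3268 × (depth of known layers): K_1 = 0 − 3268×34.42 = −112484.56; K_2 = 64075.4889 − 3268×(1.621 + 22.5783) = −15007.8235.
Balance: K_1 + 34.42×ρ = K_2, so ρ = (K_2 − K_1)/34.42 = 97476.7/34.42 = 2830 kg m⁻³.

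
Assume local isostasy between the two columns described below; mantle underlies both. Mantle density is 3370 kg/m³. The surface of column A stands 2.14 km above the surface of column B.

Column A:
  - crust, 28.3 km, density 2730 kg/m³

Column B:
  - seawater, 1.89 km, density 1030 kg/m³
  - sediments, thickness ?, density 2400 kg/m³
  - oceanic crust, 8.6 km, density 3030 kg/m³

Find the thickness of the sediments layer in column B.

Take the compensation level at the base of the deeper column (depth z_c below the surface of column A) and equate Σ ρ_i t_i down to z_c; mantle fills any gap and the z_c terms cancel.
Column A: 28.3×2730 + (z_c − 28.3)×3370
Column B: 2.14×0 + 1.89×1030 + x×2400 + 8.6×3030 + (z_c − 2.14 − 10.49 − x)×3370
The z_c×3370 term appears on both sides and cancels. Collect the known terms of each column as K = Σ(ρt)_known − 3370 × (depth of known layers): K_A = 77259 − 3370×28.3 = −18112; K_B = 28004.7 − 3370×(2.14 + 10.49) = −14558.4.
Balance: K_A = K_B − x×(3370 − 2400), so x = (K_B − K_A)/(3370 − 2400) = 3553.6/970 = 3.66 km.

3.66 km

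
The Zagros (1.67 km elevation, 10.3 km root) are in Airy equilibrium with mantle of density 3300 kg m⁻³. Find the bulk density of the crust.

2840 kg m⁻³

ρ_c h = (ρ_m − ρ_c) r → ρ_c (h + r) = ρ_m r → ρ_c = ρ_m r / (h + r).
ρ_c = 3300 × 10.3 km / (1.67 km + 10.3 km) = 2840 kg m⁻³.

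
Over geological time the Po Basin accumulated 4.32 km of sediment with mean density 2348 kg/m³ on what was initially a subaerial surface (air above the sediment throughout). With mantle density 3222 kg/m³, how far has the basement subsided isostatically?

Subaerial load: s = t ρ_sed / ρ_m = 4.32 km × 2348/3222 = 3.15 km.

3.15 km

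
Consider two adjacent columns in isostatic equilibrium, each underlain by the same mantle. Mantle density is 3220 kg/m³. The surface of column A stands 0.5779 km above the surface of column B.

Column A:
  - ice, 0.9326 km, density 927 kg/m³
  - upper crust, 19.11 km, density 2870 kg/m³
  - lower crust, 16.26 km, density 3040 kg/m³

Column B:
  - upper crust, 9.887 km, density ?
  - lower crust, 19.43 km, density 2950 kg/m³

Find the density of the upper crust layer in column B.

Take the compensation level at the base of the deeper column (depth z_c below the surface of column A) and equate Σ ρ_i t_i down to z_c; mantle fills any gap and the z_c terms cancel.
Column A: 0.9326×927 + 19.11×2870 + 16.26×3040 + (z_c − 36.3026)×3220
Column B: 0.5779×0 + 9.887×ρ + 19.43×2950 + (z_c − 0.5779 − 29.317)×3220
The z_c×3220 term appears on both sides and cancels. Collect the known terms of each column as K = Σ(ρt)_known − 3220 × (depth of known layers): K_A = 105140.62 − 3220×36.3026 = −11753.7518; K_B = 57318.5 − 3220×(0.5779 + 29.317) = −38943.078.
Balance: K_A = K_B + 9.887×ρ, so ρ = (K_A − K_B)/9.887 = 27189.3/9.887 = 2750 kg/m³.

2750 kg/m³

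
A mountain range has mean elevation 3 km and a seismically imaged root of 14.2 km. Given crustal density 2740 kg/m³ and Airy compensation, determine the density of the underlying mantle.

Airy balance: ρ_c h = (ρ_m − ρ_c) r → ρ_m = ρ_c (1 + h/r).
ρ_m = 2740 × (1 + 3 km/14.2 km) = 3320 kg/m³.

3320 kg/m³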